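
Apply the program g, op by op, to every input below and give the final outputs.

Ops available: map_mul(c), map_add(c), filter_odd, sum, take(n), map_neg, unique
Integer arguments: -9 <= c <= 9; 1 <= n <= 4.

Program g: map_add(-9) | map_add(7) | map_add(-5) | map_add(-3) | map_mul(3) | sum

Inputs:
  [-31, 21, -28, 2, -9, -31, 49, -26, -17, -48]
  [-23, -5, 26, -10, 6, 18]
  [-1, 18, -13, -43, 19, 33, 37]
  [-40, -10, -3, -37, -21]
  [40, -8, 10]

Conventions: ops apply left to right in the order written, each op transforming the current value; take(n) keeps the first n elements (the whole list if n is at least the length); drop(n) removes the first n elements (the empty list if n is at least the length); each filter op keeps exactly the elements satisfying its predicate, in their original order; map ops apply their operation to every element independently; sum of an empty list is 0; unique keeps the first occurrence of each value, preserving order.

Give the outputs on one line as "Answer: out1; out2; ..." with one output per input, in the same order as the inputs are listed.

Execution, op by op:
  [-31, 21, -28, 2, -9, -31, 49, -26, -17, -48] -> [-40, 12, -37, -7, -18, -40, 40, -35, -26, -57] -> [-33, 19, -30, 0, -11, -33, 47, -28, -19, -50] -> [-38, 14, -35, -5, -16, -38, 42, -33, -24, -55] -> [-41, 11, -38, -8, -19, -41, 39, -36, -27, -58] -> [-123, 33, -114, -24, -57, -123, 117, -108, -81, -174] -> -654
  [-23, -5, 26, -10, 6, 18] -> [-32, -14, 17, -19, -3, 9] -> [-25, -7, 24, -12, 4, 16] -> [-30, -12, 19, -17, -1, 11] -> [-33, -15, 16, -20, -4, 8] -> [-99, -45, 48, -60, -12, 24] -> -144
  [-1, 18, -13, -43, 19, 33, 37] -> [-10, 9, -22, -52, 10, 24, 28] -> [-3, 16, -15, -45, 17, 31, 35] -> [-8, 11, -20, -50, 12, 26, 30] -> [-11, 8, -23, -53, 9, 23, 27] -> [-33, 24, -69, -159, 27, 69, 81] -> -60
  [-40, -10, -3, -37, -21] -> [-49, -19, -12, -46, -30] -> [-42, -12, -5, -39, -23] -> [-47, -17, -10, -44, -28] -> [-50, -20, -13, -47, -31] -> [-150, -60, -39, -141, -93] -> -483
  [40, -8, 10] -> [31, -17, 1] -> [38, -10, 8] -> [33, -15, 3] -> [30, -18, 0] -> [90, -54, 0] -> 36

-654; -144; -60; -483; 36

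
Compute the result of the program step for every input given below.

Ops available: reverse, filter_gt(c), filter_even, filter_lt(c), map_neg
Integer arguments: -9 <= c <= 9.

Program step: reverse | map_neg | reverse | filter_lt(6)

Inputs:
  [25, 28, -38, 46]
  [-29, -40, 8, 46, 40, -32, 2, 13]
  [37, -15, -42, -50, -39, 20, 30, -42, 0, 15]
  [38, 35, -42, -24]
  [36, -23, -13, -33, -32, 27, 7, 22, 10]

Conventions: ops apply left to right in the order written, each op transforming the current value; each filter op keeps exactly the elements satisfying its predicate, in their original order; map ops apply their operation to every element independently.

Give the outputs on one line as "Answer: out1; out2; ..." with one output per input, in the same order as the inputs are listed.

[-25, -28, -46]; [-8, -46, -40, -2, -13]; [-37, -20, -30, 0, -15]; [-38, -35]; [-36, -27, -7, -22, -10]

Execution, op by op:
  [25, 28, -38, 46] -> [46, -38, 28, 25] -> [-46, 38, -28, -25] -> [-25, -28, 38, -46] -> [-25, -28, -46]
  [-29, -40, 8, 46, 40, -32, 2, 13] -> [13, 2, -32, 40, 46, 8, -40, -29] -> [-13, -2, 32, -40, -46, -8, 40, 29] -> [29, 40, -8, -46, -40, 32, -2, -13] -> [-8, -46, -40, -2, -13]
  [37, -15, -42, -50, -39, 20, 30, -42, 0, 15] -> [15, 0, -42, 30, 20, -39, -50, -42, -15, 37] -> [-15, 0, 42, -30, -20, 39, 50, 42, 15, -37] -> [-37, 15, 42, 50, 39, -20, -30, 42, 0, -15] -> [-37, -20, -30, 0, -15]
  [38, 35, -42, -24] -> [-24, -42, 35, 38] -> [24, 42, -35, -38] -> [-38, -35, 42, 24] -> [-38, -35]
  [36, -23, -13, -33, -32, 27, 7, 22, 10] -> [10, 22, 7, 27, -32, -33, -13, -23, 36] -> [-10, -22, -7, -27, 32, 33, 13, 23, -36] -> [-36, 23, 13, 33, 32, -27, -7, -22, -10] -> [-36, -27, -7, -22, -10]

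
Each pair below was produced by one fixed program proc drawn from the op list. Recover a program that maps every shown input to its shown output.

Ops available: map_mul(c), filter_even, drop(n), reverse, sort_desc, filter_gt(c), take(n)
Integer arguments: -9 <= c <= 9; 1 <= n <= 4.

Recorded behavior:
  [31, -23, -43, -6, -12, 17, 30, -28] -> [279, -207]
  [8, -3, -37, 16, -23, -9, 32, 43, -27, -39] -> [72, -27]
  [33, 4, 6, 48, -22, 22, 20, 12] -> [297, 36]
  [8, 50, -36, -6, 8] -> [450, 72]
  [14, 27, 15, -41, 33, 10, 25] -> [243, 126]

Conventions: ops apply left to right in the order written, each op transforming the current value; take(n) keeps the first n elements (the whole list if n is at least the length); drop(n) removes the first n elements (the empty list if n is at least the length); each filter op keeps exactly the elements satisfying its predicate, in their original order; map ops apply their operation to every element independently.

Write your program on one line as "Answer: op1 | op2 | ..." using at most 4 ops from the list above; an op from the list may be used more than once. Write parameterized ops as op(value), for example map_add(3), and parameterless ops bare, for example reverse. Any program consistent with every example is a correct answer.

take(2) | map_mul(9) | sort_desc

Check, running the answer program on each example:
  [31, -23, -43, -6, -12, 17, 30, -28] -> [31, -23] -> [279, -207] -> [279, -207]
  [8, -3, -37, 16, -23, -9, 32, 43, -27, -39] -> [8, -3] -> [72, -27] -> [72, -27]
  [33, 4, 6, 48, -22, 22, 20, 12] -> [33, 4] -> [297, 36] -> [297, 36]
  [8, 50, -36, -6, 8] -> [8, 50] -> [72, 450] -> [450, 72]
  [14, 27, 15, -41, 33, 10, 25] -> [14, 27] -> [126, 243] -> [243, 126]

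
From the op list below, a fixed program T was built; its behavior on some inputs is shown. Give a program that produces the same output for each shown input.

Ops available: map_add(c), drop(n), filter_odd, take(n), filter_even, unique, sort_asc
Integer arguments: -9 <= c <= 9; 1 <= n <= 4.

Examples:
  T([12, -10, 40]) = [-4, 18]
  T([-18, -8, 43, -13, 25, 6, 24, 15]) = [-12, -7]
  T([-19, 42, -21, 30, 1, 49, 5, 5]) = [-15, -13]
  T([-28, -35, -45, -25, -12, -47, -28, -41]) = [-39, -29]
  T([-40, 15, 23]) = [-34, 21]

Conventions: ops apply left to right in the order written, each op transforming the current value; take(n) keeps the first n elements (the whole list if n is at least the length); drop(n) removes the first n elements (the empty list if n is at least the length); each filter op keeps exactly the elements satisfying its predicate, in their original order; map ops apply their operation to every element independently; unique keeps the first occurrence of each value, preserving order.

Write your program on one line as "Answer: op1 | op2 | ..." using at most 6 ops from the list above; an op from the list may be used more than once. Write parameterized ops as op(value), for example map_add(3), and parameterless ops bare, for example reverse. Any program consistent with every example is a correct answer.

unique | take(4) | sort_asc | map_add(6) | take(2)

Check, running the answer program on each example:
  [12, -10, 40] -> [12, -10, 40] -> [12, -10, 40] -> [-10, 12, 40] -> [-4, 18, 46] -> [-4, 18]
  [-18, -8, 43, -13, 25, 6, 24, 15] -> [-18, -8, 43, -13, 25, 6, 24, 15] -> [-18, -8, 43, -13] -> [-18, -13, -8, 43] -> [-12, -7, -2, 49] -> [-12, -7]
  [-19, 42, -21, 30, 1, 49, 5, 5] -> [-19, 42, -21, 30, 1, 49, 5] -> [-19, 42, -21, 30] -> [-21, -19, 30, 42] -> [-15, -13, 36, 48] -> [-15, -13]
  [-28, -35, -45, -25, -12, -47, -28, -41] -> [-28, -35, -45, -25, -12, -47, -41] -> [-28, -35, -45, -25] -> [-45, -35, -28, -25] -> [-39, -29, -22, -19] -> [-39, -29]
  [-40, 15, 23] -> [-40, 15, 23] -> [-40, 15, 23] -> [-40, 15, 23] -> [-34, 21, 29] -> [-34, 21]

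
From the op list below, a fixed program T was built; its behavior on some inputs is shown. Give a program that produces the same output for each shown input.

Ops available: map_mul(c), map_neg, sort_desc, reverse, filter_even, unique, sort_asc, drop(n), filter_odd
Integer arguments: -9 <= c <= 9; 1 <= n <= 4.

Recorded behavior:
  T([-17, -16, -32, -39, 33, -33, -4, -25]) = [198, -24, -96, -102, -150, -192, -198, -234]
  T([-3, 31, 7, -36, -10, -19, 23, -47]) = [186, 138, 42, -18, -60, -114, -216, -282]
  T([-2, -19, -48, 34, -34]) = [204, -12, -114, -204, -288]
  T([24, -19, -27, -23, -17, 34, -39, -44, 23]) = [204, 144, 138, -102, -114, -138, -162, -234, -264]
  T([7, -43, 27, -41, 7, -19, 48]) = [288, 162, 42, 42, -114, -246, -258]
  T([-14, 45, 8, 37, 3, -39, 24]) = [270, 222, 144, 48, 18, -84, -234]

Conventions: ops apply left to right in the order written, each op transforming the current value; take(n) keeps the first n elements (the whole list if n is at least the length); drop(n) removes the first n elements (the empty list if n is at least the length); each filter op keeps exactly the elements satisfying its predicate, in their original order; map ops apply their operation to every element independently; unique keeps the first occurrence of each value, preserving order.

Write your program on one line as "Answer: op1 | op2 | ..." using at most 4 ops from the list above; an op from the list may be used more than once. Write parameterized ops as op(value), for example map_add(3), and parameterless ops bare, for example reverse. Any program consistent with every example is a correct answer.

map_mul(6) | reverse | sort_asc | sort_desc

Check, running the answer program on each example:
  [-17, -16, -32, -39, 33, -33, -4, -25] -> [-102, -96, -192, -234, 198, -198, -24, -150] -> [-150, -24, -198, 198, -234, -192, -96, -102] -> [-234, -198, -192, -150, -102, -96, -24, 198] -> [198, -24, -96, -102, -150, -192, -198, -234]
  [-3, 31, 7, -36, -10, -19, 23, -47] -> [-18, 186, 42, -216, -60, -114, 138, -282] -> [-282, 138, -114, -60, -216, 42, 186, -18] -> [-282, -216, -114, -60, -18, 42, 138, 186] -> [186, 138, 42, -18, -60, -114, -216, -282]
  [-2, -19, -48, 34, -34] -> [-12, -114, -288, 204, -204] -> [-204, 204, -288, -114, -12] -> [-288, -204, -114, -12, 204] -> [204, -12, -114, -204, -288]
  [24, -19, -27, -23, -17, 34, -39, -44, 23] -> [144, -114, -162, -138, -102, 204, -234, -264, 138] -> [138, -264, -234, 204, -102, -138, -162, -114, 144] -> [-264, -234, -162, -138, -114, -102, 138, 144, 204] -> [204, 144, 138, -102, -114, -138, -162, -234, -264]
  [7, -43, 27, -41, 7, -19, 48] -> [42, -258, 162, -246, 42, -114, 288] -> [288, -114, 42, -246, 162, -258, 42] -> [-258, -246, -114, 42, 42, 162, 288] -> [288, 162, 42, 42, -114, -246, -258]
  [-14, 45, 8, 37, 3, -39, 24] -> [-84, 270, 48, 222, 18, -234, 144] -> [144, -234, 18, 222, 48, 270, -84] -> [-234, -84, 18, 48, 144, 222, 270] -> [270, 222, 144, 48, 18, -84, -234]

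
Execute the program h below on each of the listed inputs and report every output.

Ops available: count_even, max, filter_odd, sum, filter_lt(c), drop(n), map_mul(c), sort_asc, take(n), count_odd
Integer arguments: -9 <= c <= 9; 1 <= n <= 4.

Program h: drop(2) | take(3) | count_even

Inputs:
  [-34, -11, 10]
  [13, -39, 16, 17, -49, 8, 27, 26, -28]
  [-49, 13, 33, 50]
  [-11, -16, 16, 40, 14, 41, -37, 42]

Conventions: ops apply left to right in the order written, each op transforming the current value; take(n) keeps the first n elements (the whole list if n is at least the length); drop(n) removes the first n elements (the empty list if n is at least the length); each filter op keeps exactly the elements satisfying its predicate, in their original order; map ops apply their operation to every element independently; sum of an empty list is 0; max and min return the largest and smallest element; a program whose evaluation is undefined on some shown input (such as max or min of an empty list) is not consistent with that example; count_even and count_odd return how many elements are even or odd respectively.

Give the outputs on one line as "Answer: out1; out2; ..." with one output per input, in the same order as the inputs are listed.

Execution, op by op:
  [-34, -11, 10] -> [10] -> [10] -> 1
  [13, -39, 16, 17, -49, 8, 27, 26, -28] -> [16, 17, -49, 8, 27, 26, -28] -> [16, 17, -49] -> 1
  [-49, 13, 33, 50] -> [33, 50] -> [33, 50] -> 1
  [-11, -16, 16, 40, 14, 41, -37, 42] -> [16, 40, 14, 41, -37, 42] -> [16, 40, 14] -> 3

1; 1; 1; 3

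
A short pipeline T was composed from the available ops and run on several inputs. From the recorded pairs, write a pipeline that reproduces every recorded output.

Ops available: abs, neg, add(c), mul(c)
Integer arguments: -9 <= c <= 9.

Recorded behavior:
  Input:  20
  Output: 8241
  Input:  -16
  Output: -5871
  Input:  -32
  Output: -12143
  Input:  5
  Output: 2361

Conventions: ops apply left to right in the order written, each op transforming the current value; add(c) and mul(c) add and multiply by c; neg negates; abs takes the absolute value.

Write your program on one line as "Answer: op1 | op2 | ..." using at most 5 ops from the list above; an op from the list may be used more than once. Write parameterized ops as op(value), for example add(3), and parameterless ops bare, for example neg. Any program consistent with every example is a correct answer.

mul(-8) | add(-8) | mul(7) | mul(-7) | add(9)

Check, running the answer program on each example:
  20 -> -160 -> -168 -> -1176 -> 8232 -> 8241
  -16 -> 128 -> 120 -> 840 -> -5880 -> -5871
  -32 -> 256 -> 248 -> 1736 -> -12152 -> -12143
  5 -> -40 -> -48 -> -336 -> 2352 -> 2361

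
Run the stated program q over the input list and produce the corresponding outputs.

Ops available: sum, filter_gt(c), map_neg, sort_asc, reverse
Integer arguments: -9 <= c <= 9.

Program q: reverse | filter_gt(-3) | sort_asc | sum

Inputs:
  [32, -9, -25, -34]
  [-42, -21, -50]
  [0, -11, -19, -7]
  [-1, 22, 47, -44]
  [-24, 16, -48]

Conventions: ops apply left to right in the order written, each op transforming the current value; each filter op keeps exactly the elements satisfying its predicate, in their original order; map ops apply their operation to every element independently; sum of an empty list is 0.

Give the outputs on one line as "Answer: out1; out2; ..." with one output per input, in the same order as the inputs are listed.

Execution, op by op:
  [32, -9, -25, -34] -> [-34, -25, -9, 32] -> [32] -> [32] -> 32
  [-42, -21, -50] -> [-50, -21, -42] -> [] -> [] -> 0
  [0, -11, -19, -7] -> [-7, -19, -11, 0] -> [0] -> [0] -> 0
  [-1, 22, 47, -44] -> [-44, 47, 22, -1] -> [47, 22, -1] -> [-1, 22, 47] -> 68
  [-24, 16, -48] -> [-48, 16, -24] -> [16] -> [16] -> 16

32; 0; 0; 68; 16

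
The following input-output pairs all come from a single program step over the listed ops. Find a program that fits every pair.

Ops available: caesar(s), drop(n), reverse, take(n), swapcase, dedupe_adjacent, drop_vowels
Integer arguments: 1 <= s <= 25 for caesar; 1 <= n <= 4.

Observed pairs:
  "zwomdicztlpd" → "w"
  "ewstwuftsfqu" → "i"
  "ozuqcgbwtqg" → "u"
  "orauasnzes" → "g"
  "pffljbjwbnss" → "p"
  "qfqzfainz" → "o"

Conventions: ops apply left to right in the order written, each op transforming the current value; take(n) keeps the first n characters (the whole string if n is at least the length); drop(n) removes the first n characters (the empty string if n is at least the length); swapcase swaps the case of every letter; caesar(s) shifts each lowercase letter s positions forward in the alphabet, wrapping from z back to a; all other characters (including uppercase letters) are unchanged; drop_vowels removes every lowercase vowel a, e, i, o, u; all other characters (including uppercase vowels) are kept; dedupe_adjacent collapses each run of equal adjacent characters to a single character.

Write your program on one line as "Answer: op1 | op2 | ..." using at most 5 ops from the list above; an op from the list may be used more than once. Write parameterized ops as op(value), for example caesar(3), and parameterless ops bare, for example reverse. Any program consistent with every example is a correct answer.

caesar(14) | drop(2) | drop(3) | take(1)

Check, running the answer program on each example:
  "zwomdicztlpd" -> "nkcarwqnhzdr" -> "carwqnhzdr" -> "wqnhzdr" -> "w"
  "ewstwuftsfqu" -> "skghkithgtei" -> "ghkithgtei" -> "ithgtei" -> "i"
  "ozuqcgbwtqg" -> "cniequpkheu" -> "iequpkheu" -> "upkheu" -> "u"
  "orauasnzes" -> "cfoiogbnsg" -> "oiogbnsg" -> "gbnsg" -> "g"
  "pffljbjwbnss" -> "dttzxpxkpbgg" -> "tzxpxkpbgg" -> "pxkpbgg" -> "p"
  "qfqzfainz" -> "etentowbn" -> "entowbn" -> "owbn" -> "o"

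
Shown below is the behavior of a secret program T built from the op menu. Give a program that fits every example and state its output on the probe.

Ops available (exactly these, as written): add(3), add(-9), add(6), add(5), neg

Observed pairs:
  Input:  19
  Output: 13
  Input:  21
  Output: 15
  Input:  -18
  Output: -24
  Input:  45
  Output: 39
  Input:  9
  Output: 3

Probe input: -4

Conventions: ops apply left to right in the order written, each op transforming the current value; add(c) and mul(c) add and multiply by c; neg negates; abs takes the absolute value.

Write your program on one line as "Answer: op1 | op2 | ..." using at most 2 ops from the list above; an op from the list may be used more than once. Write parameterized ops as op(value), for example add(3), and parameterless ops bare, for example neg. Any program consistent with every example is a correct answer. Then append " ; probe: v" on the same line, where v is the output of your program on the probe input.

add(3) | add(-9) ; probe: -10

Check, running the answer program on each example:
  19 -> 22 -> 13
  21 -> 24 -> 15
  -18 -> -15 -> -24
  45 -> 48 -> 39
  9 -> 12 -> 3
  probe: -4 -> -1 -> -10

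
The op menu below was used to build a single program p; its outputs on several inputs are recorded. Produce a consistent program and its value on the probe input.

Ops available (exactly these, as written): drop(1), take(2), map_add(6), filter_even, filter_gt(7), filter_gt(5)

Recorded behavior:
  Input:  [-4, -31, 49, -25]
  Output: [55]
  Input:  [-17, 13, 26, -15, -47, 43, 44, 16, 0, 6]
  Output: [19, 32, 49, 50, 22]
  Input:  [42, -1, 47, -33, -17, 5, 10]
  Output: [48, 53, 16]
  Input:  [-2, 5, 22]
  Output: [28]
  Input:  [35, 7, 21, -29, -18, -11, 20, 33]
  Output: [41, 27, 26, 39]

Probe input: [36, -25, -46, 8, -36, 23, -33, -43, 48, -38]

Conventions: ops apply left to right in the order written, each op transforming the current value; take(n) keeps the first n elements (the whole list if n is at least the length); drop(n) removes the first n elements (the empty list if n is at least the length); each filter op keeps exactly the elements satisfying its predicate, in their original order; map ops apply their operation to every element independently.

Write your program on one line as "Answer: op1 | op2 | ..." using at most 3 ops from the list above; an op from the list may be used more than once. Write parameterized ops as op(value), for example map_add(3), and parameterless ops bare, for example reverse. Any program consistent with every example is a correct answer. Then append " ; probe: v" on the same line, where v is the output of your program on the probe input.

filter_gt(7) | map_add(6) ; probe: [42, 14, 29, 54]

Check, running the answer program on each example:
  [-4, -31, 49, -25] -> [49] -> [55]
  [-17, 13, 26, -15, -47, 43, 44, 16, 0, 6] -> [13, 26, 43, 44, 16] -> [19, 32, 49, 50, 22]
  [42, -1, 47, -33, -17, 5, 10] -> [42, 47, 10] -> [48, 53, 16]
  [-2, 5, 22] -> [22] -> [28]
  [35, 7, 21, -29, -18, -11, 20, 33] -> [35, 21, 20, 33] -> [41, 27, 26, 39]
  probe: [36, -25, -46, 8, -36, 23, -33, -43, 48, -38] -> [36, 8, 23, 48] -> [42, 14, 29, 54]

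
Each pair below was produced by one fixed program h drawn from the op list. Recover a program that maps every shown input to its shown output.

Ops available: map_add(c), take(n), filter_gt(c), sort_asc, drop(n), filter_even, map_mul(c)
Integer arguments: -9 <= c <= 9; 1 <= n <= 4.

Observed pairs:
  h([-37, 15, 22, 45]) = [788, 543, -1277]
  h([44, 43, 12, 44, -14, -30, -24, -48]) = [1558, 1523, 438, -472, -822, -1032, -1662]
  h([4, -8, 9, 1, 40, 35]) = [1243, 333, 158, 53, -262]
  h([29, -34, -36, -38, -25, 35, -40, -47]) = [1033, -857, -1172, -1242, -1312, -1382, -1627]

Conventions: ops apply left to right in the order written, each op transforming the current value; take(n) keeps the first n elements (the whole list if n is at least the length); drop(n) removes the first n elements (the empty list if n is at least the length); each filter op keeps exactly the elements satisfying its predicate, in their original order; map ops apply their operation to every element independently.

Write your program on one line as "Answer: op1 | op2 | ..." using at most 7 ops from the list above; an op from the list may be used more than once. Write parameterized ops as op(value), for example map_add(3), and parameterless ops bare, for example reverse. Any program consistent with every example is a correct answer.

map_mul(-7) | sort_asc | map_add(-4) | drop(1) | map_mul(-5) | map_add(-2)

Check, running the answer program on each example:
  [-37, 15, 22, 45] -> [259, -105, -154, -315] -> [-315, -154, -105, 259] -> [-319, -158, -109, 255] -> [-158, -109, 255] -> [790, 545, -1275] -> [788, 543, -1277]
  [44, 43, 12, 44, -14, -30, -24, -48] -> [-308, -301, -84, -308, 98, 210, 168, 336] -> [-308, -308, -301, -84, 98, 168, 210, 336] -> [-312, -312, -305, -88, 94, 164, 206, 332] -> [-312, -305, -88, 94, 164, 206, 332] -> [1560, 1525, 440, -470, -820, -1030, -1660] -> [1558, 1523, 438, -472, -822, -1032, -1662]
  [4, -8, 9, 1, 40, 35] -> [-28, 56, -63, -7, -280, -245] -> [-280, -245, -63, -28, -7, 56] -> [-284, -249, -67, -32, -11, 52] -> [-249, -67, -32, -11, 52] -> [1245, 335, 160, 55, -260] -> [1243, 333, 158, 53, -262]
  [29, -34, -36, -38, -25, 35, -40, -47] -> [-203, 238, 252, 266, 175, -245, 280, 329] -> [-245, -203, 175, 238, 252, 266, 280, 329] -> [-249, -207, 171, 234, 248, 262, 276, 325] -> [-207, 171, 234, 248, 262, 276, 325] -> [1035, -855, -1170, -1240, -1310, -1380, -1625] -> [1033, -857, -1172, -1242, -1312, -1382, -1627]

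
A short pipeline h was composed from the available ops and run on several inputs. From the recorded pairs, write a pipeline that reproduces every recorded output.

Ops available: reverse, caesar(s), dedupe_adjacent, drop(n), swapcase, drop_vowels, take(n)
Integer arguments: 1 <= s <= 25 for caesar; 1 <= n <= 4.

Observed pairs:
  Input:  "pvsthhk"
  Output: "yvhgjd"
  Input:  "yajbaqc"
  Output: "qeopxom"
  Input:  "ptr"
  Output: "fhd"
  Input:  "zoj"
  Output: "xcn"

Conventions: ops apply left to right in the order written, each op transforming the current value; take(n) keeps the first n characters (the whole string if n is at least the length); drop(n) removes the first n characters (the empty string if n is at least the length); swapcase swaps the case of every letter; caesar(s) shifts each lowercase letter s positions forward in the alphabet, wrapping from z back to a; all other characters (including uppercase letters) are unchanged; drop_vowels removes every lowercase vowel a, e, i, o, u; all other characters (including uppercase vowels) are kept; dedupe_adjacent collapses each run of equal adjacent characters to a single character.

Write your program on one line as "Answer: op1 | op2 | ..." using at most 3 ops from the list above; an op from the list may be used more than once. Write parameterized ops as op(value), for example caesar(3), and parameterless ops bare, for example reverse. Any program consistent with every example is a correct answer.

caesar(14) | reverse | dedupe_adjacent

Check, running the answer program on each example:
  "pvsthhk" -> "djghvvy" -> "yvvhgjd" -> "yvhgjd"
  "yajbaqc" -> "moxpoeq" -> "qeopxom" -> "qeopxom"
  "ptr" -> "dhf" -> "fhd" -> "fhd"
  "zoj" -> "ncx" -> "xcn" -> "xcn"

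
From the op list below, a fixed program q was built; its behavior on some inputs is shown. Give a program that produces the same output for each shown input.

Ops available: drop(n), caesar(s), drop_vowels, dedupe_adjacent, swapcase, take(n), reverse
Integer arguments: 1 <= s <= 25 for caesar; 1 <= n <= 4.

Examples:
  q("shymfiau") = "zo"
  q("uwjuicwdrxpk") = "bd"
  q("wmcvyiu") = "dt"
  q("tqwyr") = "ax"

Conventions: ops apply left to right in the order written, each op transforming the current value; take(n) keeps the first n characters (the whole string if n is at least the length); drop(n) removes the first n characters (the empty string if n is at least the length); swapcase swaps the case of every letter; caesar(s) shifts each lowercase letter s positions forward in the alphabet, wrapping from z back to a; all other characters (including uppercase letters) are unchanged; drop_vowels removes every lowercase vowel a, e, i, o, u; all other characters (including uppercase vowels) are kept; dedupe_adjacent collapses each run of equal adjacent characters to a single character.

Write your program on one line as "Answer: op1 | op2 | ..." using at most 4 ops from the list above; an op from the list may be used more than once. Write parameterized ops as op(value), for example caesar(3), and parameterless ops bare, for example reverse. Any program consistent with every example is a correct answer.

caesar(7) | take(4) | take(2)

Check, running the answer program on each example:
  "shymfiau" -> "zoftmphb" -> "zoft" -> "zo"
  "uwjuicwdrxpk" -> "bdqbpjdkyewr" -> "bdqb" -> "bd"
  "wmcvyiu" -> "dtjcfpb" -> "dtjc" -> "dt"
  "tqwyr" -> "axdfy" -> "axdf" -> "ax"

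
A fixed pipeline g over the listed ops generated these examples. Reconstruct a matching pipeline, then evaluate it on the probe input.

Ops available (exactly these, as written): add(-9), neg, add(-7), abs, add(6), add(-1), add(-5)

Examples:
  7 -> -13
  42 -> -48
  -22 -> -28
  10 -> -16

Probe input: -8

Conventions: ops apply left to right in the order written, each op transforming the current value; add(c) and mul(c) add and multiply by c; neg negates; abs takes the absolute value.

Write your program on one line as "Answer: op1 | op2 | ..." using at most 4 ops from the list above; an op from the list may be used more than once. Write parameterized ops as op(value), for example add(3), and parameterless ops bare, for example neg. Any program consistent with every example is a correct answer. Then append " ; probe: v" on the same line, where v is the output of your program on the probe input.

abs | add(6) | neg ; probe: -14

Check, running the answer program on each example:
  7 -> 7 -> 13 -> -13
  42 -> 42 -> 48 -> -48
  -22 -> 22 -> 28 -> -28
  10 -> 10 -> 16 -> -16
  probe: -8 -> 8 -> 14 -> -14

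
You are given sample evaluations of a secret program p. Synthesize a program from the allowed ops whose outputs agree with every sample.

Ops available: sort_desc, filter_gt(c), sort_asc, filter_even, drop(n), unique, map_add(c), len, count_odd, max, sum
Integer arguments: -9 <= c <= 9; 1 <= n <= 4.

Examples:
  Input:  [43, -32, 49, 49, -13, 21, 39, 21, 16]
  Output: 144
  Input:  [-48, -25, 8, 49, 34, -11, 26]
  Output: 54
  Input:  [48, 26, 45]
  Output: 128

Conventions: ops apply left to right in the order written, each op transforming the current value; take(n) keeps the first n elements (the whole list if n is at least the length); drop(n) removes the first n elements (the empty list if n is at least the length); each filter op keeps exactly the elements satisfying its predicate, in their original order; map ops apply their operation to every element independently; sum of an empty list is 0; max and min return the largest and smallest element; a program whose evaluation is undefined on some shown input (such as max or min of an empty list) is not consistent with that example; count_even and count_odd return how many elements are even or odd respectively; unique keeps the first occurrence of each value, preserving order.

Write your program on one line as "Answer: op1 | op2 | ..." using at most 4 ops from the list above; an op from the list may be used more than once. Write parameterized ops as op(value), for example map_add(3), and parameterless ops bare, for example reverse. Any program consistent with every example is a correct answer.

map_add(3) | unique | sum

Check, running the answer program on each example:
  [43, -32, 49, 49, -13, 21, 39, 21, 16] -> [46, -29, 52, 52, -10, 24, 42, 24, 19] -> [46, -29, 52, -10, 24, 42, 19] -> 144
  [-48, -25, 8, 49, 34, -11, 26] -> [-45, -22, 11, 52, 37, -8, 29] -> [-45, -22, 11, 52, 37, -8, 29] -> 54
  [48, 26, 45] -> [51, 29, 48] -> [51, 29, 48] -> 128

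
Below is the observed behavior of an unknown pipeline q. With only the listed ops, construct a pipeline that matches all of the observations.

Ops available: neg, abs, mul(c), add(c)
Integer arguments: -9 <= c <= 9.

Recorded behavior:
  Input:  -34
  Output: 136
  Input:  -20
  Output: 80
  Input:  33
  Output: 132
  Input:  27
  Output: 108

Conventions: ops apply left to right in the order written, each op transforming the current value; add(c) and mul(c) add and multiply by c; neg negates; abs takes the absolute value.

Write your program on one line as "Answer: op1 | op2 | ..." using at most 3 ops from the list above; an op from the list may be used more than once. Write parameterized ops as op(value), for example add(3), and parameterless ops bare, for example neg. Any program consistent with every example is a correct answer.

neg | mul(4) | abs

Check, running the answer program on each example:
  -34 -> 34 -> 136 -> 136
  -20 -> 20 -> 80 -> 80
  33 -> -33 -> -132 -> 132
  27 -> -27 -> -108 -> 108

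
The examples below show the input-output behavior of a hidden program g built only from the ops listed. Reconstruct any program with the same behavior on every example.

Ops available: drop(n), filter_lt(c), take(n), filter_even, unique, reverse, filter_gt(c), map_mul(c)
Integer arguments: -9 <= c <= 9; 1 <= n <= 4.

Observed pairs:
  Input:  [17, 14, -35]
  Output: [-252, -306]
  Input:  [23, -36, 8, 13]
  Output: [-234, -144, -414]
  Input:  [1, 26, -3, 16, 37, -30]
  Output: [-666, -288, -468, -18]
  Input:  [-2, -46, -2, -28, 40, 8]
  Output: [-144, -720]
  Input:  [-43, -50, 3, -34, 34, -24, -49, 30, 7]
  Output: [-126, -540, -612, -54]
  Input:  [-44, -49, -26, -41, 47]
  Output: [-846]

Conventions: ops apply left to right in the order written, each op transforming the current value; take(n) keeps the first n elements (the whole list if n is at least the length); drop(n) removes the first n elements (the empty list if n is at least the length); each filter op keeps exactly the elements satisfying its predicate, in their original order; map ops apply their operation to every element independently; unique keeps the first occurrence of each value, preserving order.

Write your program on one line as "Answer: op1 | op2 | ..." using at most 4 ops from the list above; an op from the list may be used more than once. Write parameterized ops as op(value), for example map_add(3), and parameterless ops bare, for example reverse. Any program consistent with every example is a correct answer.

map_mul(6) | filter_gt(1) | map_mul(-3) | reverse

Check, running the answer program on each example:
  [17, 14, -35] -> [102, 84, -210] -> [102, 84] -> [-306, -252] -> [-252, -306]
  [23, -36, 8, 13] -> [138, -216, 48, 78] -> [138, 48, 78] -> [-414, -144, -234] -> [-234, -144, -414]
  [1, 26, -3, 16, 37, -30] -> [6, 156, -18, 96, 222, -180] -> [6, 156, 96, 222] -> [-18, -468, -288, -666] -> [-666, -288, -468, -18]
  [-2, -46, -2, -28, 40, 8] -> [-12, -276, -12, -168, 240, 48] -> [240, 48] -> [-720, -144] -> [-144, -720]
  [-43, -50, 3, -34, 34, -24, -49, 30, 7] -> [-258, -300, 18, -204, 204, -144, -294, 180, 42] -> [18, 204, 180, 42] -> [-54, -612, -540, -126] -> [-126, -540, -612, -54]
  [-44, -49, -26, -41, 47] -> [-264, -294, -156, -246, 282] -> [282] -> [-846] -> [-846]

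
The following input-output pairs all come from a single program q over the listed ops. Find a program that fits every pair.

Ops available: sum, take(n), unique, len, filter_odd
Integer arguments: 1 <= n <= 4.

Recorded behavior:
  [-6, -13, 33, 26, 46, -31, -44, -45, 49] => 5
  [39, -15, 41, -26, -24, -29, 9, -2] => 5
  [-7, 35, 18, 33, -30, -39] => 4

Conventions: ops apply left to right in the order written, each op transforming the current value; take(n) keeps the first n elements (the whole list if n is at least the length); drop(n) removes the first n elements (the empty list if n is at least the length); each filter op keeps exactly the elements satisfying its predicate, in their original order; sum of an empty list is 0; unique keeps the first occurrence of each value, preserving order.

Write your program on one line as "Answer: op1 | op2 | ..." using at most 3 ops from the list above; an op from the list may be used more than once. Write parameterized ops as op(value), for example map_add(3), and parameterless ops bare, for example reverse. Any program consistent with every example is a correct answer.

filter_odd | len

Check, running the answer program on each example:
  [-6, -13, 33, 26, 46, -31, -44, -45, 49] -> [-13, 33, -31, -45, 49] -> 5
  [39, -15, 41, -26, -24, -29, 9, -2] -> [39, -15, 41, -29, 9] -> 5
  [-7, 35, 18, 33, -30, -39] -> [-7, 35, 33, -39] -> 4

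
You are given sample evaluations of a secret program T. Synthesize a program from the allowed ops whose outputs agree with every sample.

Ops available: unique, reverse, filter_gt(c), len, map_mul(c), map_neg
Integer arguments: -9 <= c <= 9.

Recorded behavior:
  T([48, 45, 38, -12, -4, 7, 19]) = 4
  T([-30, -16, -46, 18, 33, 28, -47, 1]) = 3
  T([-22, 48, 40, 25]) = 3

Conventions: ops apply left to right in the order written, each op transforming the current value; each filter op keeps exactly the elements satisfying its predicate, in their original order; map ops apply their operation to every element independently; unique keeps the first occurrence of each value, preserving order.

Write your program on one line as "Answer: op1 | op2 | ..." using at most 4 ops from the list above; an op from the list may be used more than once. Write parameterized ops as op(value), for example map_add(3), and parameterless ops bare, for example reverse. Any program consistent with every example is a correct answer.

filter_gt(-1) | filter_gt(9) | map_neg | len

Check, running the answer program on each example:
  [48, 45, 38, -12, -4, 7, 19] -> [48, 45, 38, 7, 19] -> [48, 45, 38, 19] -> [-48, -45, -38, -19] -> 4
  [-30, -16, -46, 18, 33, 28, -47, 1] -> [18, 33, 28, 1] -> [18, 33, 28] -> [-18, -33, -28] -> 3
  [-22, 48, 40, 25] -> [48, 40, 25] -> [48, 40, 25] -> [-48, -40, -25] -> 3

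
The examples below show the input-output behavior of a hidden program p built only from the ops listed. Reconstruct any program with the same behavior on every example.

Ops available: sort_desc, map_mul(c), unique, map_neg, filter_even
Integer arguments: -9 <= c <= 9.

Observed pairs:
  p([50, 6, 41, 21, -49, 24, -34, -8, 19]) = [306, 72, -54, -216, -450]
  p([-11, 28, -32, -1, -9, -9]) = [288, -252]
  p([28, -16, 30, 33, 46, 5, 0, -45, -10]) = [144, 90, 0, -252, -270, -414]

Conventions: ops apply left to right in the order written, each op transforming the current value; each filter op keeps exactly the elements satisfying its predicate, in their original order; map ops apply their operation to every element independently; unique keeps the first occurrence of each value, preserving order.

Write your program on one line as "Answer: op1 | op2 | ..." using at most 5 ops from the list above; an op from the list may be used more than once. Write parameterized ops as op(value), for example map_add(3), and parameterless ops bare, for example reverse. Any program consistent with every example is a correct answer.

map_mul(9) | sort_desc | map_neg | sort_desc | filter_even

Check, running the answer program on each example:
  [50, 6, 41, 21, -49, 24, -34, -8, 19] -> [450, 54, 369, 189, -441, 216, -306, -72, 171] -> [450, 369, 216, 189, 171, 54, -72, -306, -441] -> [-450, -369, -216, -189, -171, -54, 72, 306, 441] -> [441, 306, 72, -54, -171, -189, -216, -369, -450] -> [306, 72, -54, -216, -450]
  [-11, 28, -32, -1, -9, -9] -> [-99, 252, -288, -9, -81, -81] -> [252, -9, -81, -81, -99, -288] -> [-252, 9, 81, 81, 99, 288] -> [288, 99, 81, 81, 9, -252] -> [288, -252]
  [28, -16, 30, 33, 46, 5, 0, -45, -10] -> [252, -144, 270, 297, 414, 45, 0, -405, -90] -> [414, 297, 270, 252, 45, 0, -90, -144, -405] -> [-414, -297, -270, -252, -45, 0, 90, 144, 405] -> [405, 144, 90, 0, -45, -252, -270, -297, -414] -> [144, 90, 0, -252, -270, -414]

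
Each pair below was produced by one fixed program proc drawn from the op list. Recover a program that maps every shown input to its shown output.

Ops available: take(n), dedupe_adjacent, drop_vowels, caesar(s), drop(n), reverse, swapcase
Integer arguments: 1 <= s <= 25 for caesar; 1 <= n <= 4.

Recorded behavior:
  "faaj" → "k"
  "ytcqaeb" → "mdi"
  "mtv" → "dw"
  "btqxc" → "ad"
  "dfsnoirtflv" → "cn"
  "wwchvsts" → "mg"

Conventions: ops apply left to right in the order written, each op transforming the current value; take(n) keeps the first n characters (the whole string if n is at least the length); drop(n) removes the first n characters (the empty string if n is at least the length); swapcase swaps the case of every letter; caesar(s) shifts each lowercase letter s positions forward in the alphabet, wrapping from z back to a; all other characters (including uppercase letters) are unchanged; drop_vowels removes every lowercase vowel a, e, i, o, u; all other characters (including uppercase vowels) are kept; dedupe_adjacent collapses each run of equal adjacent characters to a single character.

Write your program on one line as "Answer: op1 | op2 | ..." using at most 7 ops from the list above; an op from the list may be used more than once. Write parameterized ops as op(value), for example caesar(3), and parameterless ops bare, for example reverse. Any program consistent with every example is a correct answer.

take(3) | caesar(25) | reverse | drop_vowels | caesar(11) | dedupe_adjacent

Check, running the answer program on each example:
  "faaj" -> "faa" -> "ezz" -> "zze" -> "zz" -> "kk" -> "k"
  "ytcqaeb" -> "ytc" -> "xsb" -> "bsx" -> "bsx" -> "mdi" -> "mdi"
  "mtv" -> "mtv" -> "lsu" -> "usl" -> "sl" -> "dw" -> "dw"
  "btqxc" -> "btq" -> "asp" -> "psa" -> "ps" -> "ad" -> "ad"
  "dfsnoirtflv" -> "dfs" -> "cer" -> "rec" -> "rc" -> "cn" -> "cn"
  "wwchvsts" -> "wwc" -> "vvb" -> "bvv" -> "bvv" -> "mgg" -> "mg"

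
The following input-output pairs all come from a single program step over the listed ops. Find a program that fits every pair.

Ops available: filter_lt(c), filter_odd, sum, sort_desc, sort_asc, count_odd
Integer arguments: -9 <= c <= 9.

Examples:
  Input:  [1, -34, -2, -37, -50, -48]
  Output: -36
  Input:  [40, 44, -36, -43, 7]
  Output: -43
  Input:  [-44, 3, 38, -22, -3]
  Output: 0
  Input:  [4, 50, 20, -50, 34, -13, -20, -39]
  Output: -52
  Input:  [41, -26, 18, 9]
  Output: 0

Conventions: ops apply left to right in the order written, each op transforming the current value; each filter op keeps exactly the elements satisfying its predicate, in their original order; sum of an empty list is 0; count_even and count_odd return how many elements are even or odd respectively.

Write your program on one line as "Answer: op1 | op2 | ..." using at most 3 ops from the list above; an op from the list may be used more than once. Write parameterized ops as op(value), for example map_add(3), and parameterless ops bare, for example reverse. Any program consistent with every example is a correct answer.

filter_lt(4) | filter_odd | sum

Check, running the answer program on each example:
  [1, -34, -2, -37, -50, -48] -> [1, -34, -2, -37, -50, -48] -> [1, -37] -> -36
  [40, 44, -36, -43, 7] -> [-36, -43] -> [-43] -> -43
  [-44, 3, 38, -22, -3] -> [-44, 3, -22, -3] -> [3, -3] -> 0
  [4, 50, 20, -50, 34, -13, -20, -39] -> [-50, -13, -20, -39] -> [-13, -39] -> -52
  [41, -26, 18, 9] -> [-26] -> [] -> 0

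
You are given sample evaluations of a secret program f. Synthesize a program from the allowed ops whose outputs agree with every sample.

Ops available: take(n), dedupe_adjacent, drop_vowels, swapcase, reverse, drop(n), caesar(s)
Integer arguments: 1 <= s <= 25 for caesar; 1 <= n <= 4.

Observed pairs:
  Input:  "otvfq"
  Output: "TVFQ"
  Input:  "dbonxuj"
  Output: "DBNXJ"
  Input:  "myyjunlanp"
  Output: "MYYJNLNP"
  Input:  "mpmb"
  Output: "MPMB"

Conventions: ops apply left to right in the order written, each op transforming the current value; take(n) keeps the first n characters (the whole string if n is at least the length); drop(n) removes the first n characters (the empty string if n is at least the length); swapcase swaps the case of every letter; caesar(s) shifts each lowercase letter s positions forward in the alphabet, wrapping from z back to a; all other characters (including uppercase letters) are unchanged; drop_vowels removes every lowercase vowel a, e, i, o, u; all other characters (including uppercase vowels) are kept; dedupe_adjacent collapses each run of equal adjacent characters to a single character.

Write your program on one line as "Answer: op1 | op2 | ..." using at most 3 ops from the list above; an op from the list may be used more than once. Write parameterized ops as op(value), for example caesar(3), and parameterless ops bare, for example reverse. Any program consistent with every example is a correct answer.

drop_vowels | swapcase

Check, running the answer program on each example:
  "otvfq" -> "tvfq" -> "TVFQ"
  "dbonxuj" -> "dbnxj" -> "DBNXJ"
  "myyjunlanp" -> "myyjnlnp" -> "MYYJNLNP"
  "mpmb" -> "mpmb" -> "MPMB"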